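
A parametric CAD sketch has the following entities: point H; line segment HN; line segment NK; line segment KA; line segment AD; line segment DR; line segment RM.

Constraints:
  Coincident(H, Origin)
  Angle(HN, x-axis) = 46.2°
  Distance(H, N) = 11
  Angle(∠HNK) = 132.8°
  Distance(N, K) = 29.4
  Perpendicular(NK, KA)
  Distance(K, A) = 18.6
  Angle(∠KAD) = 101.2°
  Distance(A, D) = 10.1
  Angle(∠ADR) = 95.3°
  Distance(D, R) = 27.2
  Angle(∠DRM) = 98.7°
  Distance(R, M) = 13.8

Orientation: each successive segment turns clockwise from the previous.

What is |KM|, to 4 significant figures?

12.50

∠ADR = 95.3° gives DR at 105.5° from the x-axis; with |DR| = 27.2, R = (19.48, 13.25). ∠DRM = 98.7° gives RM at 24.20° from the x-axis; with |RM| = 13.8, M = (32.06, 18.91). Then |KM| = |M − K| = 12.50.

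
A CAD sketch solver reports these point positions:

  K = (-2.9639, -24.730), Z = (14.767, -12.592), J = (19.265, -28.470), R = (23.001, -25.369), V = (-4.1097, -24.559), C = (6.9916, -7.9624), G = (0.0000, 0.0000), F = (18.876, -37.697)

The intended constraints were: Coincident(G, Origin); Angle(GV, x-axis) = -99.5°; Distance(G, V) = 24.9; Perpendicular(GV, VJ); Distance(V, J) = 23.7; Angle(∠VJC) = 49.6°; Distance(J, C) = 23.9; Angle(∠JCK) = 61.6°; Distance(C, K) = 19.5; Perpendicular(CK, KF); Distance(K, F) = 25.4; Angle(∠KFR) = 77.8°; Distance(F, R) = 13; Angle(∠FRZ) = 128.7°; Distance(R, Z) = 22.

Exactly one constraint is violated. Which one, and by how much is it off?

Distance(R, Z) = 22 — off by 6.80.

G = (0.00, 0.00) ✓; GV at -99.50° ✓; |GV| = 24.90 ✓; ∠(GV, VJ) = 90.00° ✓; |VJ| = 23.70 ✓; ∠VJC = 49.60° ✓; |JC| = 23.90 ✓; ∠JCK = 61.60° ✓; |CK| = 19.50 ✓; ∠(CK, KF) = 90.00° ✓; |KF| = 25.40 ✓; ∠KFR = 77.80° ✓; |FR| = 13.00 ✓; ∠FRZ = 128.7° ✓; |RZ| = 15.20 ✗.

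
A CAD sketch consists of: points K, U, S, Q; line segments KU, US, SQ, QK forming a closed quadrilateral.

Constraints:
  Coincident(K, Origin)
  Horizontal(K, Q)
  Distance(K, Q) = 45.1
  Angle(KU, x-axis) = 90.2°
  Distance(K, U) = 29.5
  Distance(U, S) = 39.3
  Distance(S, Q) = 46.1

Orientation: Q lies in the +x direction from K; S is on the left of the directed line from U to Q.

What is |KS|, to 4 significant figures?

57.73

K is at the origin; KQ is horizontal with |KQ| = 45.1 and Q in +x, so Q = (45.1, 0). KU runs at 90.2° with |KU| = 29.5, so U = (-0.1030, 29.50). S is determined by |US| = 39.3 and |SQ| = 46.1 together: it lies at the intersection of circle(U, 39.3) and circle(Q, 46.1). With |UQ| = 53.98, the foot of the radical line on UQ is 21.61 from U and the perpendicular offset is √(39.3² − 21.61²) = 32.83. Taking the left-of-UQ solution: S = (35.93, 45.18).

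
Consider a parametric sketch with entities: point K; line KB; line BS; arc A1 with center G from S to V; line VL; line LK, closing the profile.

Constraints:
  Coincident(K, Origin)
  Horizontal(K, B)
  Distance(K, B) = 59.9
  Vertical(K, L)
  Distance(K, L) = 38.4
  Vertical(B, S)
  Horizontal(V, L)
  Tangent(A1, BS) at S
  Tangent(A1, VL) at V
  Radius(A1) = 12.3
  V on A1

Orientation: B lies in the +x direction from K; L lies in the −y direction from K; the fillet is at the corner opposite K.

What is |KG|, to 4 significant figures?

54.29

K is at the origin; K and B share the same y with |KB| = 59.9 and B on the +x side, so B = (59.90, 0.000). K and L share the same x with |KL| = 38.4 and L on the −y side, so L = (0.000, -38.40). The virtual corner opposite K is at (59.90, -38.40). Tangency of A1 to BS means the radius GS is perpendicular to BS and A1 meets VL tangentially, so GV is at right angles to VL, with radius 12.3, so the center G sits 12.3 in from both sides at G = (47.60, -26.10). Then |KG| = |G − K| = 54.29.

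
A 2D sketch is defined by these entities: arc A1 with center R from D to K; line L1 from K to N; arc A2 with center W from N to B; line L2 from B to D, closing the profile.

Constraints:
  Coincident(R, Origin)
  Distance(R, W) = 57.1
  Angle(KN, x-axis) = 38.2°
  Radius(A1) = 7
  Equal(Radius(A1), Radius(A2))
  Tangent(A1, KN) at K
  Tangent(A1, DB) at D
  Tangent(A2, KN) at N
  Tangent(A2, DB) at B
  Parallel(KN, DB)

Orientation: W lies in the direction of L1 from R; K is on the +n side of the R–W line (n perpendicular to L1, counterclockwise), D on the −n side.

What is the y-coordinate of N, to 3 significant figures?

40.8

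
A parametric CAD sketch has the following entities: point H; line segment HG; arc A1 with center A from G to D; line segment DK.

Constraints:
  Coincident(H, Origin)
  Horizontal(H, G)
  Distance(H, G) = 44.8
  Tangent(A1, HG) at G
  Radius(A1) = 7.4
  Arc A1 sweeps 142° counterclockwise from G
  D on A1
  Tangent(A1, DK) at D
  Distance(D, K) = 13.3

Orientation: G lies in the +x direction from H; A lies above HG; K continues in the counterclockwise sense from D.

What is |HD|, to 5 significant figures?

51.099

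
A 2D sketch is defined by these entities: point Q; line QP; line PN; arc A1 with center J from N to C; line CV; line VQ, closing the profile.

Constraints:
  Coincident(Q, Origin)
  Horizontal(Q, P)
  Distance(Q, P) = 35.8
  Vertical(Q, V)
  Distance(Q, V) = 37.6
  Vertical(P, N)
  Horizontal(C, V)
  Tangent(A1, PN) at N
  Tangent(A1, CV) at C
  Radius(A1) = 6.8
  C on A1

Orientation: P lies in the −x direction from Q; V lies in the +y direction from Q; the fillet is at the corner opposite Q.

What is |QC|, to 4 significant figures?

47.48

Q is at the origin; QP is horizontal with |QP| = 35.8 and P on the −x side, so P = (-35.80, 0.000). QV is vertical with |QV| = 37.6 and V on the +y side, so V = (0.000, 37.60). The virtual corner opposite Q is at (-35.80, 37.60). Tangency of A1 to PN means the radius JN is perpendicular to PN and since A1 is tangent to CV there, JC ⟂ CV, with radius 6.8, so the center J sits 6.8 in from both sides at J = (-29.00, 30.80). That places the tangent points at N = (-35.80, 30.80) on PN and C = (-29.00, 37.60) on CV. Then |QC| = |C − Q| = 47.48.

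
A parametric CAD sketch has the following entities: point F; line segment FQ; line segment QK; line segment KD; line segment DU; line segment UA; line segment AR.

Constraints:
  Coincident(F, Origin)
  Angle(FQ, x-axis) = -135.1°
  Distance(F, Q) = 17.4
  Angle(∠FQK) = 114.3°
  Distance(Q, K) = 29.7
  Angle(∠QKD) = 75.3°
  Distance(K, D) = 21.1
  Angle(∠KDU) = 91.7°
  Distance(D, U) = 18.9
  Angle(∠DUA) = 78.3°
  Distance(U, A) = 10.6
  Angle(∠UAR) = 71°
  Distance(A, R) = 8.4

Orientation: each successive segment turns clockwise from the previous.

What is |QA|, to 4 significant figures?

12.24

∠KDU = 91.7° gives DU at -33.80° from the x-axis; with |DU| = 18.9, U = (-12.13, 4.928). ∠DUA = 78.3° gives UA at -135.5° from the x-axis; with |UA| = 10.6, A = (-19.69, -2.501). Then |QA| = |A − Q| = 12.24.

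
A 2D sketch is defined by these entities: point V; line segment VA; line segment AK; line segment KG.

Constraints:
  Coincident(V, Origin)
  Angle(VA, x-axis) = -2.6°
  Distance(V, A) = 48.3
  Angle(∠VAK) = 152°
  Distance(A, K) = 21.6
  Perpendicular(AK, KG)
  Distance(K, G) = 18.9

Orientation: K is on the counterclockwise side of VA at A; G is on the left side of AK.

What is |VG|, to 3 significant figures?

64.4

∠VAK = 152.0°, so AK runs at -2.6° + (180° − 152.0°) = 25.4° from the x-axis; with |AK| = 21.6, K = A + 21.6·(cos 25.4°, sin 25.4°) = (67.8, 7.07). AK is perpendicular to KG; with |KG| = 18.9 on the left of AK, G = K + 18.9·(-0.429, 0.903) = (59.7, 24.1). Then |VG| = |G − V| = 64.4.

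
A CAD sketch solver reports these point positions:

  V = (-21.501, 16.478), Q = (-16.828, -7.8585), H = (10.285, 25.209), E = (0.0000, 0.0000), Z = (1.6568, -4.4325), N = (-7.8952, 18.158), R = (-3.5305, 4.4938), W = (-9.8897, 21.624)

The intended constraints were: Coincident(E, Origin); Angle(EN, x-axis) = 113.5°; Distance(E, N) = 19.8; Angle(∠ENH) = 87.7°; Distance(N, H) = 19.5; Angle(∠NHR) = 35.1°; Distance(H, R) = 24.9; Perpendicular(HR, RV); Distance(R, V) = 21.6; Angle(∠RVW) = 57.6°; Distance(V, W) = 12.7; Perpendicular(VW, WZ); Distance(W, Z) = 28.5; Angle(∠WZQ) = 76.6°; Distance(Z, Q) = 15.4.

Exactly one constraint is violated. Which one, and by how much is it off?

Distance(Z, Q) = 15.4 — off by 3.40.

E = (0.00, 0.00) ✓; EN at 113.5° ✓; |EN| = 19.80 ✓; ∠ENH = 87.70° ✓; |NH| = 19.50 ✓; ∠NHR = 35.10° ✓; |HR| = 24.90 ✓; ∠(HR, RV) = 90.00° ✓; |RV| = 21.60 ✓; ∠RVW = 57.60° ✓; |VW| = 12.70 ✓; ∠(VW, WZ) = 90.00° ✓; |WZ| = 28.50 ✓; ∠WZQ = 76.60° ✓; |ZQ| = 18.80 ✗.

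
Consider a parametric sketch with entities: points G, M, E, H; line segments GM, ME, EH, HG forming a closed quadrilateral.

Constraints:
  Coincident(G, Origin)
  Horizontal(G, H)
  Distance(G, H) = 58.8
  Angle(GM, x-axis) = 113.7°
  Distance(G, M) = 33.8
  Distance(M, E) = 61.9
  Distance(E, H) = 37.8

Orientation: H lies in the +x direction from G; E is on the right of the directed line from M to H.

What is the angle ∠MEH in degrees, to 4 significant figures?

101.6°

G is at the origin; G and H share the same y with |GH| = 58.8 and H in +x, so H = (58.8, 0). GM runs at 113.7° with |GM| = 33.8, so M = (-13.59, 30.95). E is determined by |ME| = 61.9 and |EH| = 37.8 together: it lies at the intersection of circle(M, 61.9) and circle(H, 37.8). With |MH| = 78.72, the foot of the radical line on MH is 54.62 from M and the perpendicular offset is √(61.9² − 54.62²) = 29.12. Taking the right-of-MH solution: E = (25.19, -17.30).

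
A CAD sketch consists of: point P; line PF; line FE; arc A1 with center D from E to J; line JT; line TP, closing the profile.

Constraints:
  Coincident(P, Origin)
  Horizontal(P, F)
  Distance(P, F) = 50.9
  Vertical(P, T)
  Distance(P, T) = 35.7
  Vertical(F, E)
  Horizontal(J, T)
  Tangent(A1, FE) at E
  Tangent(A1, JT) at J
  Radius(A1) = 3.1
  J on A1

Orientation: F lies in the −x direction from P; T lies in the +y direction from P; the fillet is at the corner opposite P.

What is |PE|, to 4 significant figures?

60.44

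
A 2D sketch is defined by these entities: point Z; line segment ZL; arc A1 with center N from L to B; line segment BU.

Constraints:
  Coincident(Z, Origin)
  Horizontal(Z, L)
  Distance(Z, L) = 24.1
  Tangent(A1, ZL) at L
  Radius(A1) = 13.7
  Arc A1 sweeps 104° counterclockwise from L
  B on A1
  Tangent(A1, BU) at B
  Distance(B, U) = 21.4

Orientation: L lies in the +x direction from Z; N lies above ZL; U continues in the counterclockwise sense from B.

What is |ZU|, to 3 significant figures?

49.6

Z is at the origin; ZL is horizontal with |ZL| = 24.1 and L on the +x side, so L = (24.1, 0.00). Tangency of A1 to ZL means the radius NL is perpendicular to ZL, so N = L + (0, 13.7) = (24.1, 13.7). On A1, L sits at bearing -90° from N; a 104° counterclockwise sweep puts B at bearing 14°, so B = N + 13.7·(cos 14°, sin 14°) = (37.4, 17.0). Tangency of A1 to BU means the radius NB is perpendicular to BU, so BU runs along (−sin 14°, cos 14°); with |BU| = 21.4, U = (32.2, 37.8). Then |ZU| = |U − Z| = 49.6.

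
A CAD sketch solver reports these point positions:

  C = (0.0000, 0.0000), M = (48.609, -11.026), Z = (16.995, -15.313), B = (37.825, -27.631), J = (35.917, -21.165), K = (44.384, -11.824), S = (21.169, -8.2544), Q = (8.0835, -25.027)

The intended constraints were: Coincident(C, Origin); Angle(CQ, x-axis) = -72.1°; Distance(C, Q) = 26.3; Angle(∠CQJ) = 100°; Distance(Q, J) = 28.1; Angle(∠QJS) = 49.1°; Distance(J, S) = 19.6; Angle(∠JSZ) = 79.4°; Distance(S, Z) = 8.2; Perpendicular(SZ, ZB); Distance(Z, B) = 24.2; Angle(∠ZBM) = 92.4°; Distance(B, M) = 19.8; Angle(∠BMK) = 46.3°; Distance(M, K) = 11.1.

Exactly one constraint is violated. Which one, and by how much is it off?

Distance(M, K) = 11.1 — off by 6.80.

C = (0.00, 0.00) ✓; CQ at -72.10° ✓; |CQ| = 26.30 ✓; ∠CQJ = 100.0° ✓; |QJ| = 28.10 ✓; ∠QJS = 49.10° ✓; |JS| = 19.60 ✓; ∠JSZ = 79.40° ✓; |SZ| = 8.200 ✓; ∠(SZ, ZB) = 90.00° ✓; |ZB| = 24.20 ✓; ∠ZBM = 92.40° ✓; |BM| = 19.80 ✓; ∠BMK = 46.30° ✓; |MK| = 4.300 ✗.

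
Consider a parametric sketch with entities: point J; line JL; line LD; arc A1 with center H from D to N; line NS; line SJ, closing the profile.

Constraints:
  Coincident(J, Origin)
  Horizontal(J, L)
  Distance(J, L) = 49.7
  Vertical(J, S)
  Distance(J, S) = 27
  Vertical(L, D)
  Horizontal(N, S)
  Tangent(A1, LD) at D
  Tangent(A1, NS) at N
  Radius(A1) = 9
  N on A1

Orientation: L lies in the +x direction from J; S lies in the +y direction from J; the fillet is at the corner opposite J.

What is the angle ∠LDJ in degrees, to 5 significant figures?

70.091°

J is at the origin; JL is horizontal with |JL| = 49.7 and L on the +x side, so L = (49.700, 0.0000). JS is vertical with |JS| = 27.0 and S on the +y side, so S = (0.0000, 27.000). The virtual corner opposite J is at (49.700, 27.000). Since A1 is tangent to LD there, HD ⟂ LD and since A1 is tangent to NS there, HN ⟂ NS, with radius 9.0, so the center H sits 9.0 in from both sides at H = (40.700, 18.000). That places the tangent points at D = (49.700, 18.000) on LD and N = (40.700, 27.000) on NS. Then cos ∠LDJ = DL·DJ / (|DL||DJ|), giving 70.091°.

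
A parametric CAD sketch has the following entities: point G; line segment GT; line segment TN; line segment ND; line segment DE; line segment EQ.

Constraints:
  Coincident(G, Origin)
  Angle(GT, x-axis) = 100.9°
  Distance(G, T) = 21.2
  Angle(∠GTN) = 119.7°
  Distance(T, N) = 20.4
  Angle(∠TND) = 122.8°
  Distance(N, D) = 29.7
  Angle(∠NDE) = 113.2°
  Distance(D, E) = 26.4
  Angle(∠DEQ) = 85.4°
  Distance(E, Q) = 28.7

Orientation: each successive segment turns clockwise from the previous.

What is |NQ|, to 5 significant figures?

35.822

∠NDE = 113.2° gives DE at -83.400° from the x-axis; with |DE| = 26.4, E = (42.977, -0.61667). ∠DEQ = 85.4° gives EQ at -178.00° from the x-axis; with |EQ| = 28.7, Q = (14.294, -1.6183). Then |NQ| = |Q − N| = 35.822.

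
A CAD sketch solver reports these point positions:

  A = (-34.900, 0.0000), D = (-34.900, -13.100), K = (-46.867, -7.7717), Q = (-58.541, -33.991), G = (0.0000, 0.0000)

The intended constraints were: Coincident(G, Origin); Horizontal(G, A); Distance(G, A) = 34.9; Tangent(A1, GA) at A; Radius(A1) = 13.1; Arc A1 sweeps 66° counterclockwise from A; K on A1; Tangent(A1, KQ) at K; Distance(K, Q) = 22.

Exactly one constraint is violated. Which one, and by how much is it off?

Distance(K, Q) = 22 — off by 6.70.

G = (0.00, 0.00) ✓; G.y = 0.00, A.y = 0.00 ✓; |GA| = 34.90 ✓; ∠(DA, AG) = 90.00° ✓; |DA| = 13.10 ✓; bearing(D→K) − bearing(D→A) = 66.00° ✓; |DK| = 13.10 ✓; ∠(DK, KQ) = 90.00° ✓; |KQ| = 28.70 ✗.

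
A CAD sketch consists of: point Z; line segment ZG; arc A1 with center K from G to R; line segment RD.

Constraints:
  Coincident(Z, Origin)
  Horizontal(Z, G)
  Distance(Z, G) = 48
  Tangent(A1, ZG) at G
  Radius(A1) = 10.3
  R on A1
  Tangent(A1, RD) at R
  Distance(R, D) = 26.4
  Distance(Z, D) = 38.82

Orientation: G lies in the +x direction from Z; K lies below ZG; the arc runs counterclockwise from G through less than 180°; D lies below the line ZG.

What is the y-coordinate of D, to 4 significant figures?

-28.54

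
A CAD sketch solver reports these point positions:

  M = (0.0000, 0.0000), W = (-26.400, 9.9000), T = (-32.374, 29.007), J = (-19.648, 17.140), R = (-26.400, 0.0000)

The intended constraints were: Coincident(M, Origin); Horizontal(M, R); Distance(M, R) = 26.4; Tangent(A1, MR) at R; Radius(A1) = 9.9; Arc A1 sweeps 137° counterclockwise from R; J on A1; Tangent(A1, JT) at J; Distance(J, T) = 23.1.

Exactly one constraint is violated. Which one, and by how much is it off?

Distance(J, T) = 23.1 — off by 5.70.

M = (0.00, 0.00) ✓; M.y = 0.00, R.y = 0.00 ✓; |MR| = 26.40 ✓; ∠(WR, RM) = 90.00° ✓; |WR| = 9.900 ✓; bearing(W→J) − bearing(W→R) = 137.0° ✓; |WJ| = 9.900 ✓; ∠(WJ, JT) = 90.00° ✓; |JT| = 17.40 ✗.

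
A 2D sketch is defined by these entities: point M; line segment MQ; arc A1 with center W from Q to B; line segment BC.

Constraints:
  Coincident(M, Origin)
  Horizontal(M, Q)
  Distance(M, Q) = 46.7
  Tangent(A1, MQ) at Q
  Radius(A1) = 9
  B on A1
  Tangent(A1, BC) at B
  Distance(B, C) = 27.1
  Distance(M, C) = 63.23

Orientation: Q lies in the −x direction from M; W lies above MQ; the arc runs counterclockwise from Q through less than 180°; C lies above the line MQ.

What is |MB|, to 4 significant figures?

40.87

M is at the origin; MQ is horizontal with |MQ| = 46.7 and Q on the −x side, so Q = (-46.70, 0.000). The tangent condition forces WQ to be normal to MQ, so W = Q + (0, 9) = (-46.70, 9.000). Since WB ⟂ BC (tangency), |WC| = √(9.0² + 27.1²) = 28.56 regardless of where B sits on A1. So C lies on both circle(M, 63.23) and circle(W, 28.56); the above-MQ intersection is C = (-51.12, 37.21). B is the foot of the tangent from C: B = (-38.70, 13.12).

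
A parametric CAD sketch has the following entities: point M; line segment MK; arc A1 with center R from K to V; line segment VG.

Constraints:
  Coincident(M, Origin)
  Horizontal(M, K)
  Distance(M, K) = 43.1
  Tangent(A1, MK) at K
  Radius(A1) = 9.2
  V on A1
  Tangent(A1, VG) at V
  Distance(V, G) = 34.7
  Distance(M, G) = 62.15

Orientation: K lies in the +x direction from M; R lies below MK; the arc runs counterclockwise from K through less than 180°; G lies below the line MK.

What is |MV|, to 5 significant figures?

36.060

M is at the origin; MK is horizontal with |MK| = 43.1 and K on the +x side, so K = (43.100, 0.0000). Tangency of A1 to MK means the radius RK is perpendicular to MK, so R = K + (0, -9.2) = (43.100, -9.2000). Since RV ⟂ VG (tangency), |RG| = √(9.2² + 34.7²) = 35.899 regardless of where V sits on A1. So G lies on both circle(M, 62.15) and circle(R, 35.899); the below-MK intersection is G = (42.765, -45.097). V is the foot of the tangent from G: V = (34.186, -11.475).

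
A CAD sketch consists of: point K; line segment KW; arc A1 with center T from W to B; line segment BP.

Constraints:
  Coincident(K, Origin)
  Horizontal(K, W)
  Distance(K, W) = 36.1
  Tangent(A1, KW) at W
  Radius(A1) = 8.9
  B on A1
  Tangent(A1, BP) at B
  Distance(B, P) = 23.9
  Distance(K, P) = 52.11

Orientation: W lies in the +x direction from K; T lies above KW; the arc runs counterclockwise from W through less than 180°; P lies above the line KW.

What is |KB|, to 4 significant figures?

46.08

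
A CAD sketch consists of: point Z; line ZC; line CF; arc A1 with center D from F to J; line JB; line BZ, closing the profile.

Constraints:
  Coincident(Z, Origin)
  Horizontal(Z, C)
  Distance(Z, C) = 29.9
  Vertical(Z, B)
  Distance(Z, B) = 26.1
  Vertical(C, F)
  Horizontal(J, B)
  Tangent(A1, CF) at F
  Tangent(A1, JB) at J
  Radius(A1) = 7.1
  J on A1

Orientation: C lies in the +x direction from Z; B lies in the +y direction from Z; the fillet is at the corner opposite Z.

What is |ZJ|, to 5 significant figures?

34.656

The virtual corner opposite Z is at (29.900, 26.100). A1 meets CF tangentially, so DF is at right angles to CF and tangency of A1 to JB means the radius DJ is perpendicular to JB, with radius 7.1, so the center D sits 7.1 in from both sides at D = (22.800, 19.000). That places the tangent points at F = (29.900, 19.000) on CF and J = (22.800, 26.100) on JB. Then |ZJ| = |J − Z| = 34.656.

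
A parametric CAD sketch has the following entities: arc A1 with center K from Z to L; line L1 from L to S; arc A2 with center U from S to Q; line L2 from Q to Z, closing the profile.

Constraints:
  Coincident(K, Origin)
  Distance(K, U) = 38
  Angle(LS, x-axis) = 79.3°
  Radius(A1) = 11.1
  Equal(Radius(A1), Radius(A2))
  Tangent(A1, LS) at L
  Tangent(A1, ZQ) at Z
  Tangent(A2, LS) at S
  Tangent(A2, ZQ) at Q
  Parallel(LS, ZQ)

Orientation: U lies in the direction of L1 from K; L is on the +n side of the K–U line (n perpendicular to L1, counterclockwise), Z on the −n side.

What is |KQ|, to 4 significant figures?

39.59

The slot axis is L1's direction at 79.3°, so u = (cos 79.3°, sin 79.3°) = (0.1857, 0.9826) and n = (−sin 79.3°, cos 79.3°) = (-0.9826, 0.1857). K is at the origin and U lies 38.0 along u from K, so U = 38.0·u = (7.055, 37.34). Tangency of A1 to both parallel lines with radius 11.1 puts L and Z at K ± 11.1·n: L = (-10.91, 2.061), Z = (10.91, -2.061). Equal radii place S and Q the same way about U: S = U + 11.1·n = (-3.852, 39.40), Q = U − 11.1·n = (17.96, 35.28). Then |KQ| = |Q − K| = 39.59.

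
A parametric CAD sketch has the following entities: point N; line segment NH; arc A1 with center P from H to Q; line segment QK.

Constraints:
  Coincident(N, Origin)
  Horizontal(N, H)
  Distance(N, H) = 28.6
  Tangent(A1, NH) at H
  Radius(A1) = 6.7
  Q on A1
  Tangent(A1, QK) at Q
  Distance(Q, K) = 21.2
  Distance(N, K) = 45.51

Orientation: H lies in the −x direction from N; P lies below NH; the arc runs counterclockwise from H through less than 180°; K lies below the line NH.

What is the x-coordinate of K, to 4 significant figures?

-36.19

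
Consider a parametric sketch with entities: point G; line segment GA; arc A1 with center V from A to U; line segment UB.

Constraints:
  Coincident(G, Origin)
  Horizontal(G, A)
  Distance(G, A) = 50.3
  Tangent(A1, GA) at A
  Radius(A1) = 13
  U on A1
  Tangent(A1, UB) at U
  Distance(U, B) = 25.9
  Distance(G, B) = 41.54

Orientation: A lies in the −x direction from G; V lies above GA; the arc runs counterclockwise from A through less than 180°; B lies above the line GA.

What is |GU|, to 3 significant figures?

39.2

G is at the origin; GA is horizontal with |GA| = 50.3 and A on the −x side, so A = (-50.3, 0.00). A1 meets GA tangentially, so VA is at right angles to GA, so V = A + (0, 13) = (-50.3, 13.0). Since VU ⟂ UB (tangency), |VB| = √(13.0² + 25.9²) = 29.0 regardless of where U sits on A1. So B lies on both circle(G, 41.54) and circle(V, 29.0); the above-GA intersection is B = (-27.6, 31.0). U is the foot of the tangent from B: U = (-38.5, 7.53).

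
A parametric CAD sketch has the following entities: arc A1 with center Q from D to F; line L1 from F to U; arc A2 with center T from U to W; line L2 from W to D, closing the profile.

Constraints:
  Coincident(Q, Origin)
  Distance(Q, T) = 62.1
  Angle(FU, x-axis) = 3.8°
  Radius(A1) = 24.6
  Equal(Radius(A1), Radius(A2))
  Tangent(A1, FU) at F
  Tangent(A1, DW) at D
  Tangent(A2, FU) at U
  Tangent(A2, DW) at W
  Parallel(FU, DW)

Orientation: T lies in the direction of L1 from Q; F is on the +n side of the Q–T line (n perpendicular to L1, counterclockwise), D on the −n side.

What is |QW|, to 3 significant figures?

66.8

The slot axis is L1's direction at 3.8°, so u = (cos 3.8°, sin 3.8°) = (0.998, 0.0663) and n = (−sin 3.8°, cos 3.8°) = (-0.0663, 0.998). Q is at the origin and T lies 62.1 along u from Q, so T = 62.1·u = (62.0, 4.12). Tangency of A1 to both parallel lines with radius 24.6 puts F and D at Q ± 24.6·n: F = (-1.63, 24.5), D = (1.63, -24.5). Equal radii place U and W the same way about T: U = T + 24.6·n = (60.3, 28.7), W = T − 24.6·n = (63.6, -20.4). Then |QW| = |W − Q| = 66.8.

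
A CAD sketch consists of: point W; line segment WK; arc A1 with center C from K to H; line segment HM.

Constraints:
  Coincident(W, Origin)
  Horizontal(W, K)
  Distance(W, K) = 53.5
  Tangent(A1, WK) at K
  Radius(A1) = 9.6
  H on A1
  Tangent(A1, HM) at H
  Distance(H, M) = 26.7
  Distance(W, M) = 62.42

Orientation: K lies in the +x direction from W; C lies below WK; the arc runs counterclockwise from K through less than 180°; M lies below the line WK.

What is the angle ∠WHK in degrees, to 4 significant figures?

114.2°

Checks: W.y = 0.00, K.y = 0.00 ✓; |CH| = 9.600 ✓; ∠(CH, HM) = 90.00° ✓; |HM| = 26.70 ✓; |WM| = 62.42 ✓.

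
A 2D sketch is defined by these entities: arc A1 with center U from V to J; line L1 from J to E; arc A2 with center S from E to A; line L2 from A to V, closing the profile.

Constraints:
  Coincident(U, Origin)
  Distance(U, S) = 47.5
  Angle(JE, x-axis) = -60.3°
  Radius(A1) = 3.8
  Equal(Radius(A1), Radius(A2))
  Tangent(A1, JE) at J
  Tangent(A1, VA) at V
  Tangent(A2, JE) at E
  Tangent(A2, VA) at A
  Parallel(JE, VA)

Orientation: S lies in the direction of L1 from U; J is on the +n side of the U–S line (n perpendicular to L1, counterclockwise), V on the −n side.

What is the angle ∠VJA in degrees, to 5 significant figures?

80.910°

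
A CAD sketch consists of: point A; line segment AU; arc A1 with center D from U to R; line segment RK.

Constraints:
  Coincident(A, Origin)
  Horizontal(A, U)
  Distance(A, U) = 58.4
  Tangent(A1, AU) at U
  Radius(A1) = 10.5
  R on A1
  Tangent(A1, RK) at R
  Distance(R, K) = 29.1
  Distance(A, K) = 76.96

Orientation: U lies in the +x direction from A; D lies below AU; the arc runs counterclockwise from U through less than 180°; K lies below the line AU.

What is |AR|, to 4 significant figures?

52.15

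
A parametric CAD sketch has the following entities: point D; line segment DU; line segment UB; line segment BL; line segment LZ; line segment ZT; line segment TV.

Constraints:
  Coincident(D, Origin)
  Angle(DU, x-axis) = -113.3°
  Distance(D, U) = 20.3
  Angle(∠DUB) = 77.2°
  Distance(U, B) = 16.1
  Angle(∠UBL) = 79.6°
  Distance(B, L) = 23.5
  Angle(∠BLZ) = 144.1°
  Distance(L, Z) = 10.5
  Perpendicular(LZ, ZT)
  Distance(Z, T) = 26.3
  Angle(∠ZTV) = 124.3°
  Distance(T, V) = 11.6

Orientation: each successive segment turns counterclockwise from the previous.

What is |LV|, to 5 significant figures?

32.850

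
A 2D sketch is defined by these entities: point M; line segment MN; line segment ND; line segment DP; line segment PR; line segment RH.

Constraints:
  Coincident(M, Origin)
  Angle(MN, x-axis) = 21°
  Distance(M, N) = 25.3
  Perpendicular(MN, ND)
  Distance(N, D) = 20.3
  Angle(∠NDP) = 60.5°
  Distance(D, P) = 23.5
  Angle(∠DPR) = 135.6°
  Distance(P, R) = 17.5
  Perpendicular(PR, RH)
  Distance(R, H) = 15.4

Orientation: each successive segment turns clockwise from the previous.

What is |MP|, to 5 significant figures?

9.9834

The perpendicularity gives ND at right angles to MN, so ND runs at -69.000°; with |ND| = 20.3, D = (30.894, -9.8850). ∠NDP = 60.5° gives DP at 171.50° from the x-axis; with |DP| = 23.5, P = (7.6526, -6.4115). Then |MP| = |P − M| = 9.9834.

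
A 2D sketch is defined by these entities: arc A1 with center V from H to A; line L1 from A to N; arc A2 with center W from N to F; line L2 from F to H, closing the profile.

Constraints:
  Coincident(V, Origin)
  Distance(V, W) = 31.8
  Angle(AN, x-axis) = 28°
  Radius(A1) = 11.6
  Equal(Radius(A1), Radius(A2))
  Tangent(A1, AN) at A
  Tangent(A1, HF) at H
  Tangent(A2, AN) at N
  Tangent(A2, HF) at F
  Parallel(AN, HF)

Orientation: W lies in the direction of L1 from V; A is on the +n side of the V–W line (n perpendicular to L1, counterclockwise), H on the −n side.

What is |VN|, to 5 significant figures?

33.850

Tangency of A1 to both parallel lines with radius 11.6 puts A and H at V ± 11.6·n: A = (-5.4459, 10.242), H = (5.4459, -10.242). Equal radii place N and F the same way about W: N = W + 11.6·n = (22.632, 25.171), F = W − 11.6·n = (33.524, 4.6870). Then |VN| = |N − V| = 33.850.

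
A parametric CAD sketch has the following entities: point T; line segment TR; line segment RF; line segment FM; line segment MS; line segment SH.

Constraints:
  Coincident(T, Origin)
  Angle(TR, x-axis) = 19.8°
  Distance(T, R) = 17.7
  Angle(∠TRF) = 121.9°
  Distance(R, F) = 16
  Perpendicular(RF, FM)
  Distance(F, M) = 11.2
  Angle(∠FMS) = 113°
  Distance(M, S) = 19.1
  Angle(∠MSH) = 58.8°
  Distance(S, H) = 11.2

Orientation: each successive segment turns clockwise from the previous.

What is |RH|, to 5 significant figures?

7.5775

∠FMS = 113.0° gives MS at 164.70° from the x-axis; with |MS| = 19.1, S = (3.8454, -7.6703). ∠MSH = 58.8° gives SH at 43.500° from the x-axis; with |SH| = 11.2, H = (11.970, 0.039248). Then |RH| = |H − R| = 7.5775.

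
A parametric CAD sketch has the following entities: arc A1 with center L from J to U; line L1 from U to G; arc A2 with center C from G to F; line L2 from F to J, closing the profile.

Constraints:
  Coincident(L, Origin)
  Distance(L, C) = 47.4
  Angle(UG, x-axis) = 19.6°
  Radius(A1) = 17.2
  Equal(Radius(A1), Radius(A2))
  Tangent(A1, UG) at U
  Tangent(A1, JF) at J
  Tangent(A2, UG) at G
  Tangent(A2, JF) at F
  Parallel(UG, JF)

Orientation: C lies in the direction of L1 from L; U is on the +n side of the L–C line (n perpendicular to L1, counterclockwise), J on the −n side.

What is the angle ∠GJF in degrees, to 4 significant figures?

35.97°

The slot axis is L1's direction at 19.6°, so u = (cos 19.6°, sin 19.6°) = (0.9421, 0.3355) and n = (−sin 19.6°, cos 19.6°) = (-0.3355, 0.9421). L is at the origin and C lies 47.4 along u from L, so C = 47.4·u = (44.65, 15.90). Tangency of A1 to both parallel lines with radius 17.2 puts U and J at L ± 17.2·n: U = (-5.770, 16.20), J = (5.770, -16.20). Equal radii place G and F the same way about C: G = C + 17.2·n = (38.88, 32.10), F = C − 17.2·n = (50.42, -0.3030). Then cos ∠GJF = JG·JF / (|JG||JF|), giving 35.97°.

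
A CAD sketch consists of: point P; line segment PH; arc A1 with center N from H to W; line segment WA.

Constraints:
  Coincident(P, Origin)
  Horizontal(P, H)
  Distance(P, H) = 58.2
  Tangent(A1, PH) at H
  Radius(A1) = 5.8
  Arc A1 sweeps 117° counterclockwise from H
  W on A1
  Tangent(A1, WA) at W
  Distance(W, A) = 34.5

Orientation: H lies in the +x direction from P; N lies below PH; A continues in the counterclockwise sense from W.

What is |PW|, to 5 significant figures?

53.698

P is at the origin; PH is horizontal with |PH| = 58.2 and H on the +x side, so H = (58.200, 0.0000). Tangency of A1 to PH means the radius NH is perpendicular to PH, so N = H + (0, -5.8) = (58.200, -5.8000). On A1, H sits at bearing 90° from N; a 117° counterclockwise sweep puts W at bearing 207°, so W = N + 5.8·(cos 207°, sin 207°) = (53.032, -8.4331). Then |PW| = |W − P| = 53.698.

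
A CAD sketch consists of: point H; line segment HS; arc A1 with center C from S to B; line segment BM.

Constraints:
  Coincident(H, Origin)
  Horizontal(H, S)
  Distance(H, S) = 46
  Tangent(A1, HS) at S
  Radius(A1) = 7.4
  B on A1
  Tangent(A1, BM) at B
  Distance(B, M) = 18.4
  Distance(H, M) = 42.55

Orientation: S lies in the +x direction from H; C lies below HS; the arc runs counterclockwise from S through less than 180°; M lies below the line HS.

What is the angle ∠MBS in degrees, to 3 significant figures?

141°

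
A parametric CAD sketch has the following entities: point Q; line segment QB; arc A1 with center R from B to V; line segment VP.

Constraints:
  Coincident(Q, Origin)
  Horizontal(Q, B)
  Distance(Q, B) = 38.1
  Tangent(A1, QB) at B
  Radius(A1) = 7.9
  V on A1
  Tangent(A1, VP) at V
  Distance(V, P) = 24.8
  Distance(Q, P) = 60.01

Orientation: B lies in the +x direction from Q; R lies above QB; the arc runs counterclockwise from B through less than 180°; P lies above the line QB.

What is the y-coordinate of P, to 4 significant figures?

29.88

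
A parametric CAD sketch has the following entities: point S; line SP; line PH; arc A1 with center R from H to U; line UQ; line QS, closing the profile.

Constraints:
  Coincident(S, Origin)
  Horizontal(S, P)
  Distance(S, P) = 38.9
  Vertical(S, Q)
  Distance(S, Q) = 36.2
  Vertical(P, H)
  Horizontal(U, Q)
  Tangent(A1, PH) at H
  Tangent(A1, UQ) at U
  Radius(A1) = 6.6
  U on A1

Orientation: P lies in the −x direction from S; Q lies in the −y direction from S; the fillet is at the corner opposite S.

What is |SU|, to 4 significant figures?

48.52

S is at the origin; S and P share the same y with |SP| = 38.9 and P on the −x side, so P = (-38.90, 0.000). SQ is vertical with |SQ| = 36.2 and Q on the −y side, so Q = (0.000, -36.20). The virtual corner opposite S is at (-38.90, -36.20). A1 meets PH tangentially, so RH is at right angles to PH and A1 meets UQ tangentially, so RU is at right angles to UQ, with radius 6.6, so the center R sits 6.6 in from both sides at R = (-32.30, -29.60). That places the tangent points at H = (-38.90, -29.60) on PH and U = (-32.30, -36.20) on UQ. Then |SU| = |U − S| = 48.52.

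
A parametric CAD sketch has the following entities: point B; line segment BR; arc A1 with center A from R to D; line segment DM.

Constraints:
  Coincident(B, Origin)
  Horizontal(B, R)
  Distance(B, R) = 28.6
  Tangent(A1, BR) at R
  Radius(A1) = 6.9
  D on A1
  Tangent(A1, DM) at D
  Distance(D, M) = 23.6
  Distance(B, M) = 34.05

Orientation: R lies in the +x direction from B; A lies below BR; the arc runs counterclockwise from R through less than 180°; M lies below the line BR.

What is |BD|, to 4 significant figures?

22.54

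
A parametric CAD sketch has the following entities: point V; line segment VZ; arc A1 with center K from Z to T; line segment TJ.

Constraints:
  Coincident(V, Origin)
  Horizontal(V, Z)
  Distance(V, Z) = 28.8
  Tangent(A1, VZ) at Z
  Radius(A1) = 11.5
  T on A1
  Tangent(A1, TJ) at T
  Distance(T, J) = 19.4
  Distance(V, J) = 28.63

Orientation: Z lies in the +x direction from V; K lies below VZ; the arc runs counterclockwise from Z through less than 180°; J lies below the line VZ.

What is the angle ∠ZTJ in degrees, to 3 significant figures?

144°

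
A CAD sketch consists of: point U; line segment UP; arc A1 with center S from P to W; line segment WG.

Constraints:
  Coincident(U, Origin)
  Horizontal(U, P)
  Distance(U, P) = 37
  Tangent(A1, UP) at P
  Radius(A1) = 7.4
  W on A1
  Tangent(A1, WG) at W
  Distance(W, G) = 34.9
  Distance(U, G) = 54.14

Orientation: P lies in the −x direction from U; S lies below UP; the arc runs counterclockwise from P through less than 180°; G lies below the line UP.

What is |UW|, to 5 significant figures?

45.087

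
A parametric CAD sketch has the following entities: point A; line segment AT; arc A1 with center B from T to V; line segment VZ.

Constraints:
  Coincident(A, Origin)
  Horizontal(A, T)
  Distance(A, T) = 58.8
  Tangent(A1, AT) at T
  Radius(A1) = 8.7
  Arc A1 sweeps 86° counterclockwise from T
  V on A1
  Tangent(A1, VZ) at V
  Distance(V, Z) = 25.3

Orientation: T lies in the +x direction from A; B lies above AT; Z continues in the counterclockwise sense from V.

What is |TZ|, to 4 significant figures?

34.93

A is at the origin; AT is horizontal with |AT| = 58.8 and T on the +x side, so T = (58.80, 0.000). A1 meets AT tangentially, so BT is at right angles to AT, so B = T + (0, 8.7) = (58.80, 8.700). On A1, T sits at bearing -90° from B; an 86° counterclockwise sweep puts V at bearing -4°, so V = B + 8.7·(cos -4°, sin -4°) = (67.48, 8.093). Since A1 is tangent to VZ there, BV ⟂ VZ, so VZ runs along (−sin -4°, cos -4°); with |VZ| = 25.3, Z = (69.24, 33.33). Then |TZ| = |Z − T| = 34.93.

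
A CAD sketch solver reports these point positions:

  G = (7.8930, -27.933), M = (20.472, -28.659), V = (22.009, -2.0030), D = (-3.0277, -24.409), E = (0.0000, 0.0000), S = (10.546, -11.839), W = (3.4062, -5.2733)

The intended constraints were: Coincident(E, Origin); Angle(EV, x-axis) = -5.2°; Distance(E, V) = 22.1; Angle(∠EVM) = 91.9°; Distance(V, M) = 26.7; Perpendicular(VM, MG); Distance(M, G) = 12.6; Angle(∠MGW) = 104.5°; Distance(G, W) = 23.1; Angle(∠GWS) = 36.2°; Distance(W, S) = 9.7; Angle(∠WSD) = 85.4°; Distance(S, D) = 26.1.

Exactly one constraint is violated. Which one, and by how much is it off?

Distance(S, D) = 26.1 — off by 7.60.

E = (0.00, 0.00) ✓; EV at -5.200° ✓; |EV| = 22.10 ✓; ∠EVM = 91.90° ✓; |VM| = 26.70 ✓; ∠(VM, MG) = 90.00° ✓; |MG| = 12.60 ✓; ∠MGW = 104.5° ✓; |GW| = 23.10 ✓; ∠GWS = 36.20° ✓; |WS| = 9.700 ✓; ∠WSD = 85.40° ✓; |SD| = 18.50 ✗.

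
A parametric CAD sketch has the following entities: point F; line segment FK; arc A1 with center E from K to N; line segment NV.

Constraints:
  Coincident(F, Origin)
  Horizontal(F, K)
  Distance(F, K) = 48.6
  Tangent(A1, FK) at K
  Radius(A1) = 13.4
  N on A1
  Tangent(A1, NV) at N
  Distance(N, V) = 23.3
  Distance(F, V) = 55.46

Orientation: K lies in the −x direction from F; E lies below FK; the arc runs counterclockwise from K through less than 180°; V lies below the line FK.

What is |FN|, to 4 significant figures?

61.99

F is at the origin; FK is horizontal with |FK| = 48.6 and K on the −x side, so K = (-48.60, 0.000). The tangent condition forces EK to be normal to FK, so E = K + (0, -13.4) = (-48.60, -13.40). Since EN ⟂ NV (tangency), |EV| = √(13.4² + 23.3²) = 26.88 regardless of where N sits on A1. So V lies on both circle(F, 55.46) and circle(E, 26.88); the below-FK intersection is V = (-39.67, -38.75). N is the foot of the tangent from V: N = (-57.34, -23.56).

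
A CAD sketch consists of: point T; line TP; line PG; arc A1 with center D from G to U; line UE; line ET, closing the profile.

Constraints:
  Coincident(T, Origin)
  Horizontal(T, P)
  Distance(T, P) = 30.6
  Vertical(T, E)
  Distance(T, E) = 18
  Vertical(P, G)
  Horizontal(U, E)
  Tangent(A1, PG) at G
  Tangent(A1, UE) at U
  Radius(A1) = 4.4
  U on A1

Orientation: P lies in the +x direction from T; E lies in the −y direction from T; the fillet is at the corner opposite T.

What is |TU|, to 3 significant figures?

31.8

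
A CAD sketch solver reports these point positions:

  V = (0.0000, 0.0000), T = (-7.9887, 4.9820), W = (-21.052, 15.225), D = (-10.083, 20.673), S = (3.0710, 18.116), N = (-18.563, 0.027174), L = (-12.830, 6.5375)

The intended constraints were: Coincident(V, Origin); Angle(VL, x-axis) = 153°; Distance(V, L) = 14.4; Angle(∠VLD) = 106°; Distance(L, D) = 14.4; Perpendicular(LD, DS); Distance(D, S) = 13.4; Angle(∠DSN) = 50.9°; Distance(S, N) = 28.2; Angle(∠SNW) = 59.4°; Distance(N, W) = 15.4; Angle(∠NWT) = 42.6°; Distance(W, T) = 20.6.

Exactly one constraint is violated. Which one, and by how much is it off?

Distance(W, T) = 20.6 — off by 4.00.

V = (0.00, 0.00) ✓; VL at 153.0° ✓; |VL| = 14.40 ✓; ∠VLD = 106.0° ✓; |LD| = 14.40 ✓; ∠(LD, DS) = 90.00° ✓; |DS| = 13.40 ✓; ∠DSN = 50.90° ✓; |SN| = 28.20 ✓; ∠SNW = 59.40° ✓; |NW| = 15.40 ✓; ∠NWT = 42.60° ✓; |WT| = 16.60 ✗.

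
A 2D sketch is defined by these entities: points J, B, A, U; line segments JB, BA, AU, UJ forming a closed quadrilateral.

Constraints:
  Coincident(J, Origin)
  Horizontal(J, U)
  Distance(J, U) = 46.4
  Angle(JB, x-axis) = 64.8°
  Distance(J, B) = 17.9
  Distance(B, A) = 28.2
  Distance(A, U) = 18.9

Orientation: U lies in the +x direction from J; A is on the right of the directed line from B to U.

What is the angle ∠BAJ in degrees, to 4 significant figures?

37.12°

Checks: JB at 64.80° ✓; |BA| = 28.20 ✓; |AU| = 18.90 ✓.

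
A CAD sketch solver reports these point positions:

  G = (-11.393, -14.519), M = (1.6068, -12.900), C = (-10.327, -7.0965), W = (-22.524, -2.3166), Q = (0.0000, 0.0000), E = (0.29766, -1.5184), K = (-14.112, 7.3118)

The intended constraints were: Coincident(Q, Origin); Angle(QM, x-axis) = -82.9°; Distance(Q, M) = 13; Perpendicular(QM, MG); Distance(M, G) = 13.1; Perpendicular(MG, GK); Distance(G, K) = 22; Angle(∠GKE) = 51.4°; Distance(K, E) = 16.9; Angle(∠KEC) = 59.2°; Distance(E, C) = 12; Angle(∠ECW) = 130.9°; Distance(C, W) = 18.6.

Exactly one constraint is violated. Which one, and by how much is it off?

Distance(C, W) = 18.6 — off by 5.50.

Q = (0.00, 0.00) ✓; QM at -82.90° ✓; |QM| = 13.00 ✓; ∠(QM, MG) = 90.00° ✓; |MG| = 13.10 ✓; ∠(MG, GK) = 90.00° ✓; |GK| = 22.00 ✓; ∠GKE = 51.40° ✓; |KE| = 16.90 ✓; ∠KEC = 59.20° ✓; |EC| = 12.00 ✓; ∠ECW = 130.9° ✓; |CW| = 13.10 ✗.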